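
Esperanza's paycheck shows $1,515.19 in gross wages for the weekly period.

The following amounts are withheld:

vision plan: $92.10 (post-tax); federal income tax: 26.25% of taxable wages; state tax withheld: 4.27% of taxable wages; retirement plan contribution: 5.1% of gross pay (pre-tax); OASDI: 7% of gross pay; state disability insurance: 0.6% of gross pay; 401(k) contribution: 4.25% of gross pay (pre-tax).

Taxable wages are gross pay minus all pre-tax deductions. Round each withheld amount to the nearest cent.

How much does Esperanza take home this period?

Retirement plan contribution: $1,515.19 × 0.051 = $77.27
401(k) contribution: $1,515.19 × 0.0425 = $64.40
Pre-tax total = $77.27 + $64.40 = $141.67
Taxable wages = $1,515.19 − $141.67 = $1,373.52
State tax withheld: $1,373.52 × 0.0427 = $58.65
Federal income tax: $1,373.52 × 0.2625 = $360.55
OASDI: $1,515.19 × 0.07 = $106.06
State disability insurance: $1,515.19 × 0.006 = $9.09
Vision plan: $92.10
Total deductions = $77.27 + $64.40 + $58.65 + $360.55 + $106.06 + $9.09 + $92.10 = $768.12
Net pay = $1,515.19 − $768.12 = $747.07

$747.07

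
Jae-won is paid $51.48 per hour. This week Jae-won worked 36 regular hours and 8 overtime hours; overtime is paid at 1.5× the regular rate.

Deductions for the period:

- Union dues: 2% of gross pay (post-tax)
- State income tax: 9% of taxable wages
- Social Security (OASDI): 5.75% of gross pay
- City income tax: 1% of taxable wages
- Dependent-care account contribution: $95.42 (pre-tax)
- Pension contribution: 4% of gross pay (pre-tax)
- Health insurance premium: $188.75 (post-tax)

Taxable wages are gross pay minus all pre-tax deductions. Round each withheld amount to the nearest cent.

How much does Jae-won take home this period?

$1,668.85

Regular pay: 36 × $51.48 = $1,853.28
Overtime pay: 8 × $51.48 × 1.5 = $617.76
Gross pay = $1,853.28 + $617.76 = $2,471.04
Pension contribution: $2,471.04 × 0.04 = $98.84
Dependent-care account contribution: $95.42
Pre-tax total = $98.84 + $95.42 = $194.26
Taxable wages = $2,471.04 − $194.26 = $2,276.78
City income tax: $2,276.78 × 0.01 = $22.77
State income tax: $2,276.78 × 0.09 = $204.91
Social Security (OASDI): $2,471.04 × 0.0575 = $142.08
Union dues: $2,471.04 × 0.02 = $49.42
Health insurance premium: $188.75
Total deductions = $98.84 + $95.42 + $22.77 + $204.91 + $142.08 + $49.42 + $188.75 = $802.19
Net pay = $2,471.04 − $802.19 = $1,668.85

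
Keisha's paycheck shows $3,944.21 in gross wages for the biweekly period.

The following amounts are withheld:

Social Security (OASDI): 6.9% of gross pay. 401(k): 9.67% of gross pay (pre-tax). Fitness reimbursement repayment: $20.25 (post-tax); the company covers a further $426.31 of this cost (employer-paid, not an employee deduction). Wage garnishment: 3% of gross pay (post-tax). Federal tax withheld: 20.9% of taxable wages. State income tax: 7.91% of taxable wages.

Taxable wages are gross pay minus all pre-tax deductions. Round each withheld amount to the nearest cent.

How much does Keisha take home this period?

$2,125.62

401(k): $3,944.21 × 0.0967 = $381.41
Taxable wages = $3,944.21 − $381.41 = $3,562.80
State income tax: $3,562.80 × 0.0791 = $281.82
Federal tax withheld: $3,562.80 × 0.209 = $744.63
Social Security (OASDI): $3,944.21 × 0.069 = $272.15
Wage garnishment: $3,944.21 × 0.03 = $118.33
Fitness reimbursement repayment: $20.25
(Employer's $426.31 toward fitness reimbursement repayment is not withheld from the employee.)
Total deductions = $381.41 + $281.82 + $744.63 + $272.15 + $118.33 + $20.25 = $1,818.59
Net pay = $3,944.21 − $1,818.59 = $2,125.62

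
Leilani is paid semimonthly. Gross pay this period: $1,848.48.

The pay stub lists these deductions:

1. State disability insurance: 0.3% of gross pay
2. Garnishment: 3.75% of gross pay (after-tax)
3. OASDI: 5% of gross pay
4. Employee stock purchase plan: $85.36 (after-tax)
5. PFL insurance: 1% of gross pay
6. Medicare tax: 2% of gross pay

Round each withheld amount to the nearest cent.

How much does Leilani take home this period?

Medicare tax: $1,848.48 × 0.02 = $36.97
State disability insurance: $1,848.48 × 0.003 = $5.55
OASDI: $1,848.48 × 0.05 = $92.42
PFL insurance: $1,848.48 × 0.01 = $18.48
Employee stock purchase plan: $85.36
Garnishment: $1,848.48 × 0.0375 = $69.32
Total deductions = $36.97 + $5.55 + $92.42 + $18.48 + $85.36 + $69.32 = $308.10
Net pay = $1,848.48 − $308.10 = $1,540.38

$1,540.38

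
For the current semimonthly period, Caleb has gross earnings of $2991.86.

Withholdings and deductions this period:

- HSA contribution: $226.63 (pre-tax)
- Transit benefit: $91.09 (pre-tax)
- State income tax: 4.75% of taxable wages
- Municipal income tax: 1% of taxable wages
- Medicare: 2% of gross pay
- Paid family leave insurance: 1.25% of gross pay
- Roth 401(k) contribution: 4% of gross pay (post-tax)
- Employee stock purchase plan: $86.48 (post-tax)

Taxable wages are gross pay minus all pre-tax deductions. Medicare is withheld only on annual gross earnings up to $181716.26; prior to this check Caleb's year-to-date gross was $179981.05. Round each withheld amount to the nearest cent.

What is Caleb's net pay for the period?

HSA contribution: $226.63
Transit benefit: $91.09
Pre-tax total = $226.63 + $91.09 = $317.72
Taxable wages = $2991.86 − $317.72 = $2674.14
Municipal income tax: $2674.14 × 0.01 = $26.74
State income tax: $2674.14 × 0.0475 = $127.02
Medicare: only $181716.26 − $179981.05 = $1735.21 of this check is subject → $1735.21 × 0.02 = $34.70
Paid family leave insurance: $2991.86 × 0.0125 = $37.40
Roth 401(k) contribution: $2991.86 × 0.04 = $119.67
Employee stock purchase plan: $86.48
Total deductions = $226.63 + $91.09 + $26.74 + $127.02 + $34.70 + $37.40 + $119.67 + $86.48 = $749.73
Net pay = $2991.86 − $749.73 = $2242.13

$2242.13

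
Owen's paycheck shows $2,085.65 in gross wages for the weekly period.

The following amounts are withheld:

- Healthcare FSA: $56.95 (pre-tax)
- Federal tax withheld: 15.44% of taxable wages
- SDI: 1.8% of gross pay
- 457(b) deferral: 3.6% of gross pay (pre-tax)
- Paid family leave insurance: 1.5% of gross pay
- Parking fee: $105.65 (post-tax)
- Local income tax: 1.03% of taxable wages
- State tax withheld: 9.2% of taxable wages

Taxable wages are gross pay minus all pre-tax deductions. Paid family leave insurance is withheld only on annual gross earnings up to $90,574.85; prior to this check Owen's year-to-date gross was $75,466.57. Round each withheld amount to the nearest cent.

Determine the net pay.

$1,277.66

457(b) deferral: $2,085.65 × 0.036 = $75.08
Healthcare FSA: $56.95
Pre-tax total = $75.08 + $56.95 = $132.03
Taxable wages = $2,085.65 − $132.03 = $1,953.62
Local income tax: $1,953.62 × 0.0103 = $20.12
Federal tax withheld: $1,953.62 × 0.1544 = $301.64
State tax withheld: $1,953.62 × 0.092 = $179.73
Paid family leave insurance: cap not yet reached, full $2,085.65 is subject → $2,085.65 × 0.015 = $31.28
SDI: $2,085.65 × 0.018 = $37.54
Parking fee: $105.65
Total deductions = $75.08 + $56.95 + $20.12 + $301.64 + $179.73 + $31.28 + $37.54 + $105.65 = $807.99
Net pay = $2,085.65 − $807.99 = $1,277.66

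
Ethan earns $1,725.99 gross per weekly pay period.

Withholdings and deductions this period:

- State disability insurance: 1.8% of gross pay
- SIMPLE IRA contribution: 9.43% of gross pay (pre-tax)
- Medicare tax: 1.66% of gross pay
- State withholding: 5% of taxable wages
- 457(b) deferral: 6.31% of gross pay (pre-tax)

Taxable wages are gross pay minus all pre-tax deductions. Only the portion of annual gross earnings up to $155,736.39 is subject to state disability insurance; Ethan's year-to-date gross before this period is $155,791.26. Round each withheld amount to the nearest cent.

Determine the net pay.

457(b) deferral: $1,725.99 × 0.0631 = $108.91
SIMPLE IRA contribution: $1,725.99 × 0.0943 = $162.76
Pre-tax total = $108.91 + $162.76 = $271.67
Taxable wages = $1,725.99 − $271.67 = $1,454.32
State withholding: $1,454.32 × 0.05 = $72.72
Medicare tax: $1,725.99 × 0.0166 = $28.65
State disability insurance: annual cap $155,736.39 already reached (YTD $155,791.26), so $0.00
Total deductions = $108.91 + $162.76 + $72.72 + $28.65 + $0.00 = $373.04
Net pay = $1,725.99 − $373.04 = $1,352.95

$1,352.95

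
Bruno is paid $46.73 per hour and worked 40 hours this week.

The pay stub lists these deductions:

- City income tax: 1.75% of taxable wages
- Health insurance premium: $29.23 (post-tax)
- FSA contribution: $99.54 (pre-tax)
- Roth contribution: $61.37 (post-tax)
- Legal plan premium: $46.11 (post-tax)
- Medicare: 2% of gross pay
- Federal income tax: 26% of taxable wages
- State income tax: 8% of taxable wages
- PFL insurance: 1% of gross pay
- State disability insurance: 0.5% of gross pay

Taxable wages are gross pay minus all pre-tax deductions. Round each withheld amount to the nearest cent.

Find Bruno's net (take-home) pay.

$934.88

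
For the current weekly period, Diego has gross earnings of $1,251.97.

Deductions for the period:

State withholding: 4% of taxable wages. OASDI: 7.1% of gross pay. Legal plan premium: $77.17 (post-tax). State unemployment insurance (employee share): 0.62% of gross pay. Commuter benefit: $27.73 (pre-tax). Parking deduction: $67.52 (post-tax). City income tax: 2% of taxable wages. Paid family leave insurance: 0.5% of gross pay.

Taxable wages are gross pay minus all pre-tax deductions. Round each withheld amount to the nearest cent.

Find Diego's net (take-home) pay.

$903.19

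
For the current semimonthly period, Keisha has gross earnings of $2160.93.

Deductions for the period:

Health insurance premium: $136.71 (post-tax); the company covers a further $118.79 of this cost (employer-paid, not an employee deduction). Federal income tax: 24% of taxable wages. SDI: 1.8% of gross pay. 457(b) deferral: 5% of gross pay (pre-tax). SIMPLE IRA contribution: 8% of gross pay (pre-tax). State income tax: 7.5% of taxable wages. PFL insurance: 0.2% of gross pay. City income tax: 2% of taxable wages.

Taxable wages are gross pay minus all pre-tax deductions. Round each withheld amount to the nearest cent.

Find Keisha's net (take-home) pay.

SIMPLE IRA contribution: $2160.93 × 0.08 = $172.87
457(b) deferral: $2160.93 × 0.05 = $108.05
Pre-tax total = $172.87 + $108.05 = $280.92
Taxable wages = $2160.93 − $280.92 = $1880.01
State income tax: $1880.01 × 0.075 = $141.00
City income tax: $1880.01 × 0.02 = $37.60
Federal income tax: $1880.01 × 0.24 = $451.20
SDI: $2160.93 × 0.018 = $38.90
PFL insurance: $2160.93 × 0.002 = $4.32
Health insurance premium: $136.71
(Employer's $118.79 toward health insurance premium is not withheld from the employee.)
Total deductions = $172.87 + $108.05 + $141.00 + $37.60 + $451.20 + $38.90 + $4.32 + $136.71 = $1090.65
Net pay = $2160.93 − $1090.65 = $1070.28

$1070.28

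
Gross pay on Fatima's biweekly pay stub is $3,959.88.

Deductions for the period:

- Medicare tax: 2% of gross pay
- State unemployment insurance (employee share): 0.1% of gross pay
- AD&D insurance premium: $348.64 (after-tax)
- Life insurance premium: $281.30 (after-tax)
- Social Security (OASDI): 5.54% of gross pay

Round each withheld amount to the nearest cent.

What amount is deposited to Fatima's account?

Medicare tax: $3,959.88 × 0.02 = $79.20
State unemployment insurance (employee share): $3,959.88 × 0.001 = $3.96
Social Security (OASDI): $3,959.88 × 0.0554 = $219.38
AD&D insurance premium: $348.64
Life insurance premium: $281.30
Total deductions = $79.20 + $3.96 + $219.38 + $348.64 + $281.30 = $932.48
Net pay = $3,959.88 − $932.48 = $3,027.40

$3,027.40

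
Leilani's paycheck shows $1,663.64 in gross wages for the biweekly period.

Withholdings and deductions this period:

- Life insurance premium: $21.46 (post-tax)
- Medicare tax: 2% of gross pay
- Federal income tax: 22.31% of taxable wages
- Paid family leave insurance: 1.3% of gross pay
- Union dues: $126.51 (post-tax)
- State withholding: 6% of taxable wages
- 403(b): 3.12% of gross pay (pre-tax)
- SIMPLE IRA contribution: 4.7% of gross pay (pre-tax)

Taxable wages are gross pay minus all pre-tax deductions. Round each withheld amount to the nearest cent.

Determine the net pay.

$896.53

403(b): $1,663.64 × 0.0312 = $51.91
SIMPLE IRA contribution: $1,663.64 × 0.047 = $78.19
Pre-tax total = $51.91 + $78.19 = $130.10
Taxable wages = $1,663.64 − $130.10 = $1,533.54
Federal income tax: $1,533.54 × 0.2231 = $342.13
State withholding: $1,533.54 × 0.06 = $92.01
Medicare tax: $1,663.64 × 0.02 = $33.27
Paid family leave insurance: $1,663.64 × 0.013 = $21.63
Union dues: $126.51
Life insurance premium: $21.46
Total deductions = $51.91 + $78.19 + $342.13 + $92.01 + $33.27 + $21.63 + $126.51 + $21.46 = $767.11
Net pay = $1,663.64 − $767.11 = $896.53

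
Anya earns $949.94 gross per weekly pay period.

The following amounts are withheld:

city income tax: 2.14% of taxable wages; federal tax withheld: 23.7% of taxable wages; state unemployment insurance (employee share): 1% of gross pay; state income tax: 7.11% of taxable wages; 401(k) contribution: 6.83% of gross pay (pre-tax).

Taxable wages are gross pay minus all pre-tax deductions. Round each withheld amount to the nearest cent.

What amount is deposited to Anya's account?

401(k) contribution: $949.94 × 0.0683 = $64.88
Taxable wages = $949.94 − $64.88 = $885.06
City income tax: $885.06 × 0.0214 = $18.94
State income tax: $885.06 × 0.0711 = $62.93
Federal tax withheld: $885.06 × 0.237 = $209.76
State unemployment insurance (employee share): $949.94 × 0.01 = $9.50
Total deductions = $64.88 + $18.94 + $62.93 + $209.76 + $9.50 = $366.01
Net pay = $949.94 − $366.01 = $583.93

$583.93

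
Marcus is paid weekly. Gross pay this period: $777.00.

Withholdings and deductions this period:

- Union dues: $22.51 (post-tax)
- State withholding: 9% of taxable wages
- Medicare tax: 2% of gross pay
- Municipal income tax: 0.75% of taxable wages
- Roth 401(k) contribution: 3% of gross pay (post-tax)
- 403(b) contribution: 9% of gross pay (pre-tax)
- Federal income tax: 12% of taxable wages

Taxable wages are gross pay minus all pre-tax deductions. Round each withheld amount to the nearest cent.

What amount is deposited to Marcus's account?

$491.92

403(b) contribution: $777.00 × 0.09 = $69.93
Taxable wages = $777.00 − $69.93 = $707.07
State withholding: $707.07 × 0.09 = $63.64
Federal income tax: $707.07 × 0.12 = $84.85
Municipal income tax: $707.07 × 0.0075 = $5.30
Medicare tax: $777.00 × 0.02 = $15.54
Roth 401(k) contribution: $777.00 × 0.03 = $23.31
Union dues: $22.51
Total deductions = $69.93 + $63.64 + $84.85 + $5.30 + $15.54 + $23.31 + $22.51 = $285.08
Net pay = $777.00 − $285.08 = $491.92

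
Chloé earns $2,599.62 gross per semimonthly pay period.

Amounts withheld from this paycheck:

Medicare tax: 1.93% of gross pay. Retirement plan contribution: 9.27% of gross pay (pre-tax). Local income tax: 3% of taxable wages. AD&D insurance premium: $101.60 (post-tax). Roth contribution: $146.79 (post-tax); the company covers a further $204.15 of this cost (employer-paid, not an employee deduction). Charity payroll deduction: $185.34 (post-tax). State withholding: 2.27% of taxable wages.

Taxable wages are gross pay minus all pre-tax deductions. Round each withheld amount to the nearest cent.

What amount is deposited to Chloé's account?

Retirement plan contribution: $2,599.62 × 0.0927 = $240.98
Taxable wages = $2,599.62 − $240.98 = $2,358.64
Local income tax: $2,358.64 × 0.03 = $70.76
State withholding: $2,358.64 × 0.0227 = $53.54
Medicare tax: $2,599.62 × 0.0193 = $50.17
Charity payroll deduction: $185.34
AD&D insurance premium: $101.60
Roth contribution: $146.79
(Employer's $204.15 toward Roth contribution is not withheld from the employee.)
Total deductions = $240.98 + $70.76 + $53.54 + $50.17 + $185.34 + $101.60 + $146.79 = $849.18
Net pay = $2,599.62 − $849.18 = $1,750.44

$1,750.44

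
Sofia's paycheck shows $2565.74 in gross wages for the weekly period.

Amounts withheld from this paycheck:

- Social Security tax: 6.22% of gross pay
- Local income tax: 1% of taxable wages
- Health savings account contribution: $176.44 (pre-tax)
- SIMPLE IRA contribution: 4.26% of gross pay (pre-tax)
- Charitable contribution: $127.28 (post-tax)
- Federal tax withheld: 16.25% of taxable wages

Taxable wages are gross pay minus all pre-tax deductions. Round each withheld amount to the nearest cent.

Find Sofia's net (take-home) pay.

SIMPLE IRA contribution: $2565.74 × 0.0426 = $109.30
Health savings account contribution: $176.44
Pre-tax total = $109.30 + $176.44 = $285.74
Taxable wages = $2565.74 − $285.74 = $2280.00
Local income tax: $2280.00 × 0.01 = $22.80
Federal tax withheld: $2280.00 × 0.1625 = $370.50
Social Security tax: $2565.74 × 0.0622 = $159.59
Charitable contribution: $127.28
Total deductions = $109.30 + $176.44 + $22.80 + $370.50 + $159.59 + $127.28 = $965.91
Net pay = $2565.74 − $965.91 = $1599.83

$1599.83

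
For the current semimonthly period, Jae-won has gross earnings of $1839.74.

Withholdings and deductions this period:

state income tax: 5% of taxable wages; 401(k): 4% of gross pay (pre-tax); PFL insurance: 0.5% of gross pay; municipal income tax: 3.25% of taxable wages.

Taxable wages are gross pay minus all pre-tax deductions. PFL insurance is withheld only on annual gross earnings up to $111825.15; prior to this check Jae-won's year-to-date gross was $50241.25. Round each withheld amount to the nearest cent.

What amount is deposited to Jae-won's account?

401(k): $1839.74 × 0.04 = $73.59
Taxable wages = $1839.74 − $73.59 = $1766.15
Municipal income tax: $1766.15 × 0.0325 = $57.40
State income tax: $1766.15 × 0.05 = $88.31
PFL insurance: cap not yet reached, full $1839.74 is subject → $1839.74 × 0.005 = $9.20
Total deductions = $73.59 + $57.40 + $88.31 + $9.20 = $228.50
Net pay = $1839.74 − $228.50 = $1611.24

$1611.24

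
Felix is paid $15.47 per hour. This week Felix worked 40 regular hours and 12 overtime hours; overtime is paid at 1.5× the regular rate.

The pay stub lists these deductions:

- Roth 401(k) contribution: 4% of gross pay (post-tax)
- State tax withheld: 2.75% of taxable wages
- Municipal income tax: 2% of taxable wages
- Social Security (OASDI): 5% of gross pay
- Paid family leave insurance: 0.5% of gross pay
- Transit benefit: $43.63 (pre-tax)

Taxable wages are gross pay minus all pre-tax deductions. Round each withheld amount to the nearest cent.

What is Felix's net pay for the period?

Regular pay: 40 × $15.47 = $618.80
Overtime pay: 12 × $15.47 × 1.5 = $278.46
Gross pay = $618.80 + $278.46 = $897.26
Transit benefit: $43.63
Taxable wages = $897.26 − $43.63 = $853.63
Municipal income tax: $853.63 × 0.02 = $17.07
State tax withheld: $853.63 × 0.0275 = $23.47
Social Security (OASDI): $897.26 × 0.05 = $44.86
Paid family leave insurance: $897.26 × 0.005 = $4.49
Roth 401(k) contribution: $897.26 × 0.04 = $35.89
Total deductions = $43.63 + $17.07 + $23.47 + $44.86 + $4.49 + $35.89 = $169.41
Net pay = $897.26 − $169.41 = $727.85

$727.85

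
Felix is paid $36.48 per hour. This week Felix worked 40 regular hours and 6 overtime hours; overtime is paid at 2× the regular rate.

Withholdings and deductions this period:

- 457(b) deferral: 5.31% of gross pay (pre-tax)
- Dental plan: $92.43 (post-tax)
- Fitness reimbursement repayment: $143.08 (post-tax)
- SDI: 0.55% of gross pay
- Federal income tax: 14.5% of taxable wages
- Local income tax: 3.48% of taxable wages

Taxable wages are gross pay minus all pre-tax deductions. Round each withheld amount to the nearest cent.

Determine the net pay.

Regular pay: 40 × $36.48 = $1,459.20
Overtime pay: 6 × $36.48 × 2 = $437.76
Gross pay = $1,459.20 + $437.76 = $1,896.96
457(b) deferral: $1,896.96 × 0.0531 = $100.73
Taxable wages = $1,896.96 − $100.73 = $1,796.23
Local income tax: $1,796.23 × 0.0348 = $62.51
Federal income tax: $1,796.23 × 0.145 = $260.45
SDI: $1,896.96 × 0.0055 = $10.43
Fitness reimbursement repayment: $143.08
Dental plan: $92.43
Total deductions = $100.73 + $62.51 + $260.45 + $10.43 + $143.08 + $92.43 = $669.63
Net pay = $1,896.96 − $669.63 = $1,227.33

$1,227.33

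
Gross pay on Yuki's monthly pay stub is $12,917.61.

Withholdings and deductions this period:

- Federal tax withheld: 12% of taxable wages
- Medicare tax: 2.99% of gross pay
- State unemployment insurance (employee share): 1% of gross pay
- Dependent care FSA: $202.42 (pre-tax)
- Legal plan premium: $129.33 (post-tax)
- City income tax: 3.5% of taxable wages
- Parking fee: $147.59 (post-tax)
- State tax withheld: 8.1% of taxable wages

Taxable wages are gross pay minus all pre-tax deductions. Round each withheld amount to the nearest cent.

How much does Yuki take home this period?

$8,922.07

Dependent care FSA: $202.42
Taxable wages = $12,917.61 − $202.42 = $12,715.19
State tax withheld: $12,715.19 × 0.081 = $1,029.93
City income tax: $12,715.19 × 0.035 = $445.03
Federal tax withheld: $12,715.19 × 0.12 = $1,525.82
Medicare tax: $12,917.61 × 0.0299 = $386.24
State unemployment insurance (employee share): $12,917.61 × 0.01 = $129.18
Parking fee: $147.59
Legal plan premium: $129.33
Total deductions = $202.42 + $1,029.93 + $445.03 + $1,525.82 + $386.24 + $129.18 + $147.59 + $129.33 = $3,995.54
Net pay = $12,917.61 − $3,995.54 = $8,922.07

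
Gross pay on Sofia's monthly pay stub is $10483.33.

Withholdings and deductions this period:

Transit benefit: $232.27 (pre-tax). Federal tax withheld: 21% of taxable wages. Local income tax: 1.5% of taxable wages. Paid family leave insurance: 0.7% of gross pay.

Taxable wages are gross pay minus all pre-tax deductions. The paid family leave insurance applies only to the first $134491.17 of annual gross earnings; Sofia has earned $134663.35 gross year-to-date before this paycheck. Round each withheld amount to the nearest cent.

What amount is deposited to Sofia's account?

$7944.57

Transit benefit: $232.27
Taxable wages = $10483.33 − $232.27 = $10251.06
Local income tax: $10251.06 × 0.015 = $153.77
Federal tax withheld: $10251.06 × 0.21 = $2152.72
Paid family leave insurance: annual cap $134491.17 already reached (YTD $134663.35), so $0.00
Total deductions = $232.27 + $153.77 + $2152.72 + $0.00 = $2538.76
Net pay = $10483.33 − $2538.76 = $7944.57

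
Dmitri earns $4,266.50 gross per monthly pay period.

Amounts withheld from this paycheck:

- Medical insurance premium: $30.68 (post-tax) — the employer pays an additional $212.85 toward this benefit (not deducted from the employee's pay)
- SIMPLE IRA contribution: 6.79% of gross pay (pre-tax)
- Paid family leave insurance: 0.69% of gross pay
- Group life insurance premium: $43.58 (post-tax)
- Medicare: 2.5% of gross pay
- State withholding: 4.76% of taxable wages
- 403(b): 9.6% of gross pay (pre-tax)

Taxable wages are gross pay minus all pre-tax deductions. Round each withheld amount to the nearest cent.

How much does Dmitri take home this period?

SIMPLE IRA contribution: $4,266.50 × 0.0679 = $289.70
403(b): $4,266.50 × 0.096 = $409.58
Pre-tax total = $289.70 + $409.58 = $699.28
Taxable wages = $4,266.50 − $699.28 = $3,567.22
State withholding: $3,567.22 × 0.0476 = $169.80
Paid family leave insurance: $4,266.50 × 0.0069 = $29.44
Medicare: $4,266.50 × 0.025 = $106.66
Group life insurance premium: $43.58
Medical insurance premium: $30.68
(Employer's $212.85 toward medical insurance premium is not withheld from the employee.)
Total deductions = $289.70 + $409.58 + $169.80 + $29.44 + $106.66 + $43.58 + $30.68 = $1,079.44
Net pay = $4,266.50 − $1,079.44 = $3,187.06

$3,187.06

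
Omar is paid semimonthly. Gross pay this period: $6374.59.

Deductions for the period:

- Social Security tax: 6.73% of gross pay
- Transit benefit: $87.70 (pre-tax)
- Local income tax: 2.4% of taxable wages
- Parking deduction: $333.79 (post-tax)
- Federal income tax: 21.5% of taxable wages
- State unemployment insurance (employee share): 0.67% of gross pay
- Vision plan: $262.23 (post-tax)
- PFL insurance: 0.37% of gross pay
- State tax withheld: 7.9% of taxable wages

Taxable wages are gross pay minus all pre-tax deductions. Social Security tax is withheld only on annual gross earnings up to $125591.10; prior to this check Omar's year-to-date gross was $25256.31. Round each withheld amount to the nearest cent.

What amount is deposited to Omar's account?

Transit benefit: $87.70
Taxable wages = $6374.59 − $87.70 = $6286.89
State tax withheld: $6286.89 × 0.079 = $496.66
Federal income tax: $6286.89 × 0.215 = $1351.68
Local income tax: $6286.89 × 0.024 = $150.89
State unemployment insurance (employee share): $6374.59 × 0.0067 = $42.71
Social Security tax: cap not yet reached, full $6374.59 is subject → $6374.59 × 0.0673 = $429.01
PFL insurance: $6374.59 × 0.0037 = $23.59
Vision plan: $262.23
Parking deduction: $333.79
Total deductions = $87.70 + $496.66 + $1351.68 + $150.89 + $42.71 + $429.01 + $23.59 + $262.23 + $333.79 = $3178.26
Net pay = $6374.59 − $3178.26 = $3196.33

$3196.33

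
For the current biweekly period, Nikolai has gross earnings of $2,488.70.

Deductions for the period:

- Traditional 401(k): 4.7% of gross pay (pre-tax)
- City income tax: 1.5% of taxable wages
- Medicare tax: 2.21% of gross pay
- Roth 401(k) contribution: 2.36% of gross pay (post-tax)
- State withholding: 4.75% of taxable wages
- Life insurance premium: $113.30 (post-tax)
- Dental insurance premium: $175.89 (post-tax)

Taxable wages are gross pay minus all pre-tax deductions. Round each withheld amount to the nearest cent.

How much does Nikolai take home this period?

Traditional 401(k): $2,488.70 × 0.047 = $116.97
Taxable wages = $2,488.70 − $116.97 = $2,371.73
City income tax: $2,371.73 × 0.015 = $35.58
State withholding: $2,371.73 × 0.0475 = $112.66
Medicare tax: $2,488.70 × 0.0221 = $55.00
Dental insurance premium: $175.89
Roth 401(k) contribution: $2,488.70 × 0.0236 = $58.73
Life insurance premium: $113.30
Total deductions = $116.97 + $35.58 + $112.66 + $55.00 + $175.89 + $58.73 + $113.30 = $668.13
Net pay = $2,488.70 − $668.13 = $1,820.57

$1,820.57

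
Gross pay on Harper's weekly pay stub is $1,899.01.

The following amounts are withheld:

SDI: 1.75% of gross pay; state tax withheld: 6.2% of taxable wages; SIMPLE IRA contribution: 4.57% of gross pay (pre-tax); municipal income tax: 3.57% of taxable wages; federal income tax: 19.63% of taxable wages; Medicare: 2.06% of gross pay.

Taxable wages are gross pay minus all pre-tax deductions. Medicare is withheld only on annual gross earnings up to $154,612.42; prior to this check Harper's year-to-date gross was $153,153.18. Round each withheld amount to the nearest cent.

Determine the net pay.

$1,216.14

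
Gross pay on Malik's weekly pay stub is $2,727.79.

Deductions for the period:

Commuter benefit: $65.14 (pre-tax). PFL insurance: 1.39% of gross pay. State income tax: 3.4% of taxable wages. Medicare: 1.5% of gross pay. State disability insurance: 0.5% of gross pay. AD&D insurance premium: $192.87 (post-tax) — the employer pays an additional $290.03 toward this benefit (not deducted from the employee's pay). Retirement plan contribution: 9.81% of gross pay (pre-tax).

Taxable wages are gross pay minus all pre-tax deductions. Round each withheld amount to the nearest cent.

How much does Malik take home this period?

$2,028.27

Retirement plan contribution: $2,727.79 × 0.0981 = $267.60
Commuter benefit: $65.14
Pre-tax total = $267.60 + $65.14 = $332.74
Taxable wages = $2,727.79 − $332.74 = $2,395.05
State income tax: $2,395.05 × 0.034 = $81.43
Medicare: $2,727.79 × 0.015 = $40.92
PFL insurance: $2,727.79 × 0.0139 = $37.92
State disability insurance: $2,727.79 × 0.005 = $13.64
AD&D insurance premium: $192.87
(Employer's $290.03 toward AD&D insurance premium is not withheld from the employee.)
Total deductions = $267.60 + $65.14 + $81.43 + $40.92 + $37.92 + $13.64 + $192.87 = $699.52
Net pay = $2,727.79 − $699.52 = $2,028.27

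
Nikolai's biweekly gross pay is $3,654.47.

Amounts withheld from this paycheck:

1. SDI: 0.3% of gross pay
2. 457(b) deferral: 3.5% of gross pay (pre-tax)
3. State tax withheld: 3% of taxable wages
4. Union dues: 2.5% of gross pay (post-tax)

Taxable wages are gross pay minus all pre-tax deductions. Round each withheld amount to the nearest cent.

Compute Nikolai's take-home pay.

$3,318.44

457(b) deferral: $3,654.47 × 0.035 = $127.91
Taxable wages = $3,654.47 − $127.91 = $3,526.56
State tax withheld: $3,526.56 × 0.03 = $105.80
SDI: $3,654.47 × 0.003 = $10.96
Union dues: $3,654.47 × 0.025 = $91.36
Total deductions = $127.91 + $105.80 + $10.96 + $91.36 = $336.03
Net pay = $3,654.47 − $336.03 = $3,318.44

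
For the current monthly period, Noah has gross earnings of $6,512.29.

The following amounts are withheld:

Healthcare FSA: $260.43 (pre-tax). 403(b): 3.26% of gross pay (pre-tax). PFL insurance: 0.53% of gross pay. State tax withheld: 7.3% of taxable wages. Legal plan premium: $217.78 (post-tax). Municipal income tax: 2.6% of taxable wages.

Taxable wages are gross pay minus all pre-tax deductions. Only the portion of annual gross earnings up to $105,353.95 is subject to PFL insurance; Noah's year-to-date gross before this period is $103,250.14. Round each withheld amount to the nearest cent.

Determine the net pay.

403(b): $6,512.29 × 0.0326 = $212.30
Healthcare FSA: $260.43
Pre-tax total = $212.30 + $260.43 = $472.73
Taxable wages = $6,512.29 − $472.73 = $6,039.56
State tax withheld: $6,039.56 × 0.073 = $440.89
Municipal income tax: $6,039.56 × 0.026 = $157.03
PFL insurance: only $105,353.95 − $103,250.14 = $2,103.81 of this check is subject → $2,103.81 × 0.0053 = $11.15
Legal plan premium: $217.78
Total deductions = $212.30 + $260.43 + $440.89 + $157.03 + $11.15 + $217.78 = $1,299.58
Net pay = $6,512.29 − $1,299.58 = $5,212.71

$5,212.71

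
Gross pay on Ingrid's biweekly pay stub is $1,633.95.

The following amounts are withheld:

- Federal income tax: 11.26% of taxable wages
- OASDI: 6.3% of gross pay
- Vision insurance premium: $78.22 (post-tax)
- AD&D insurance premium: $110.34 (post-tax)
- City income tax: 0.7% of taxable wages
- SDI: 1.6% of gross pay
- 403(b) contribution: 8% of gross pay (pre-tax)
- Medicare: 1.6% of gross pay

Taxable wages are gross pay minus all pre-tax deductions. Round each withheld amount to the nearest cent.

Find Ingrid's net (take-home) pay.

$979.67

403(b) contribution: $1,633.95 × 0.08 = $130.72
Taxable wages = $1,633.95 − $130.72 = $1,503.23
Federal income tax: $1,503.23 × 0.1126 = $169.26
City income tax: $1,503.23 × 0.007 = $10.52
Medicare: $1,633.95 × 0.016 = $26.14
OASDI: $1,633.95 × 0.063 = $102.94
SDI: $1,633.95 × 0.016 = $26.14
AD&D insurance premium: $110.34
Vision insurance premium: $78.22
Total deductions = $130.72 + $169.26 + $10.52 + $26.14 + $102.94 + $26.14 + $110.34 + $78.22 = $654.28
Net pay = $1,633.95 − $654.28 = $979.67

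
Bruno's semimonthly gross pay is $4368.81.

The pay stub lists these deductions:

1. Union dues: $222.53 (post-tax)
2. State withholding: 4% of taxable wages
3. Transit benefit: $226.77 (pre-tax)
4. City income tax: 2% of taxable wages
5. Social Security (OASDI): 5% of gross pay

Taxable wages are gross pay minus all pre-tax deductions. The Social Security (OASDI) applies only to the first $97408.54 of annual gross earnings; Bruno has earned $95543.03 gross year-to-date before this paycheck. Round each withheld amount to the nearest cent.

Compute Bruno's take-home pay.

$3577.71

Transit benefit: $226.77
Taxable wages = $4368.81 − $226.77 = $4142.04
State withholding: $4142.04 × 0.04 = $165.68
City income tax: $4142.04 × 0.02 = $82.84
Social Security (OASDI): only $97408.54 − $95543.03 = $1865.51 of this check is subject → $1865.51 × 0.05 = $93.28
Union dues: $222.53
Total deductions = $226.77 + $165.68 + $82.84 + $93.28 + $222.53 = $791.10
Net pay = $4368.81 − $791.10 = $3577.71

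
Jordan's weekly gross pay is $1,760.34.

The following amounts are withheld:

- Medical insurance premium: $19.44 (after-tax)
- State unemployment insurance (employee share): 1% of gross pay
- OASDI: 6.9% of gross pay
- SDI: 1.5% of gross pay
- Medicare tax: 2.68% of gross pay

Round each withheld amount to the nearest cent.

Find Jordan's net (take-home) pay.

Medicare tax: $1,760.34 × 0.0268 = $47.18
SDI: $1,760.34 × 0.015 = $26.41
State unemployment insurance (employee share): $1,760.34 × 0.01 = $17.60
OASDI: $1,760.34 × 0.069 = $121.46
Medical insurance premium: $19.44
Total deductions = $47.18 + $26.41 + $17.60 + $121.46 + $19.44 = $232.09
Net pay = $1,760.34 − $232.09 = $1,528.25

$1,528.25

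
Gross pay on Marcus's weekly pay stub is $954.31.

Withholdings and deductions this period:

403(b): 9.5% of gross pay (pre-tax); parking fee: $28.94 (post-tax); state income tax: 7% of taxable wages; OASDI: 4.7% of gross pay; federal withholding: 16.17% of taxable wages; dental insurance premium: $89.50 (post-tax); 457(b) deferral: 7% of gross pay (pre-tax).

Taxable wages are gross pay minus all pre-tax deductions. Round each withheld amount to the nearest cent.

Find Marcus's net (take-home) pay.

457(b) deferral: $954.31 × 0.07 = $66.80
403(b): $954.31 × 0.095 = $90.66
Pre-tax total = $66.80 + $90.66 = $157.46
Taxable wages = $954.31 − $157.46 = $796.85
Federal withholding: $796.85 × 0.1617 = $128.85
State income tax: $796.85 × 0.07 = $55.78
OASDI: $954.31 × 0.047 = $44.85
Parking fee: $28.94
Dental insurance premium: $89.50
Total deductions = $66.80 + $90.66 + $128.85 + $55.78 + $44.85 + $28.94 + $89.50 = $505.38
Net pay = $954.31 − $505.38 = $448.93

$448.93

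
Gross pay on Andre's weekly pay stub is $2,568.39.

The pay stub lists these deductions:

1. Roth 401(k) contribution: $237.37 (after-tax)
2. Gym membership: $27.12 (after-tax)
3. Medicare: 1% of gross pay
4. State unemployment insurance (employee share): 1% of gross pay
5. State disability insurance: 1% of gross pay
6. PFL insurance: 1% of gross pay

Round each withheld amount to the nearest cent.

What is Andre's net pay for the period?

$2,201.18

State disability insurance: $2,568.39 × 0.01 = $25.68
PFL insurance: $2,568.39 × 0.01 = $25.68
Medicare: $2,568.39 × 0.01 = $25.68
State unemployment insurance (employee share): $2,568.39 × 0.01 = $25.68
Gym membership: $27.12
Roth 401(k) contribution: $237.37
Total deductions = $25.68 + $25.68 + $25.68 + $25.68 + $27.12 + $237.37 = $367.21
Net pay = $2,568.39 − $367.21 = $2,201.18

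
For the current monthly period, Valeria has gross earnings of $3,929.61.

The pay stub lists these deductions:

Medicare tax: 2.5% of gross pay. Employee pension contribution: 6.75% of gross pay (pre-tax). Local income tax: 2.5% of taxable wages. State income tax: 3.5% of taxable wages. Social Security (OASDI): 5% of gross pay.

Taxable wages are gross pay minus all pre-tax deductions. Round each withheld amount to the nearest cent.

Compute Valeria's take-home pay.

$3,149.78

Employee pension contribution: $3,929.61 × 0.0675 = $265.25
Taxable wages = $3,929.61 − $265.25 = $3,664.36
Local income tax: $3,664.36 × 0.025 = $91.61
State income tax: $3,664.36 × 0.035 = $128.25
Social Security (OASDI): $3,929.61 × 0.05 = $196.48
Medicare tax: $3,929.61 × 0.025 = $98.24
Total deductions = $265.25 + $91.61 + $128.25 + $196.48 + $98.24 = $779.83
Net pay = $3,929.61 − $779.83 = $3,149.78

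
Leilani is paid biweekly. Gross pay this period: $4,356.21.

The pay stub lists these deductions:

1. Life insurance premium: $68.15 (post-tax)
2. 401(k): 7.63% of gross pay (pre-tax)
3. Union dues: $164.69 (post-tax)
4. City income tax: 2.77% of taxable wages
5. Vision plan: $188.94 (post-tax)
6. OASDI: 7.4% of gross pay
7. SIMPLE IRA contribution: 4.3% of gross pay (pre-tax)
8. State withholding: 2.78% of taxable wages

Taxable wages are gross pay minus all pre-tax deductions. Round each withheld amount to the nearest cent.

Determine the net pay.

$2,879.45

SIMPLE IRA contribution: $4,356.21 × 0.043 = $187.32
401(k): $4,356.21 × 0.0763 = $332.38
Pre-tax total = $187.32 + $332.38 = $519.70
Taxable wages = $4,356.21 − $519.70 = $3,836.51
State withholding: $3,836.51 × 0.0278 = $106.65
City income tax: $3,836.51 × 0.0277 = $106.27
OASDI: $4,356.21 × 0.074 = $322.36
Union dues: $164.69
Life insurance premium: $68.15
Vision plan: $188.94
Total deductions = $187.32 + $332.38 + $106.65 + $106.27 + $322.36 + $164.69 + $68.15 + $188.94 = $1,476.76
Net pay = $4,356.21 − $1,476.76 = $2,879.45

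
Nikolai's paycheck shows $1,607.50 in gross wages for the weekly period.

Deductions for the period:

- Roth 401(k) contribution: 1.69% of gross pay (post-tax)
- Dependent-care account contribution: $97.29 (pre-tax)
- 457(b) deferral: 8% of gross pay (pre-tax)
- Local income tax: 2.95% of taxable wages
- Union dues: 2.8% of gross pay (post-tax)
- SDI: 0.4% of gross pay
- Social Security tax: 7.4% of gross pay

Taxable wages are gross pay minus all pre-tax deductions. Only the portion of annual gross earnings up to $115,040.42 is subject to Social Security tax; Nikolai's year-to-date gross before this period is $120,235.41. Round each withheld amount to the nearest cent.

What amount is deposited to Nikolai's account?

$1,262.24

Dependent-care account contribution: $97.29
457(b) deferral: $1,607.50 × 0.08 = $128.60
Pre-tax total = $97.29 + $128.60 = $225.89
Taxable wages = $1,607.50 − $225.89 = $1,381.61
Local income tax: $1,381.61 × 0.0295 = $40.76
SDI: $1,607.50 × 0.004 = $6.43
Social Security tax: annual cap $115,040.42 already reached (YTD $120,235.41), so $0.00
Roth 401(k) contribution: $1,607.50 × 0.0169 = $27.17
Union dues: $1,607.50 × 0.028 = $45.01
Total deductions = $97.29 + $128.60 + $40.76 + $6.43 + $0.00 + $27.17 + $45.01 = $345.26
Net pay = $1,607.50 − $345.26 = $1,262.24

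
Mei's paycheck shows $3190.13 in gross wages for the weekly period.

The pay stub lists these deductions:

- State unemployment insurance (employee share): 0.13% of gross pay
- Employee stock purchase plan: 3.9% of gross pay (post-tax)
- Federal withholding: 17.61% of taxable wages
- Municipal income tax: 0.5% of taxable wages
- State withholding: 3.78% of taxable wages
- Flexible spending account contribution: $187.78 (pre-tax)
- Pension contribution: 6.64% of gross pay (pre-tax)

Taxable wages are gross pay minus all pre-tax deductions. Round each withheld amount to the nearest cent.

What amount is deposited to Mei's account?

Flexible spending account contribution: $187.78
Pension contribution: $3190.13 × 0.0664 = $211.82
Pre-tax total = $187.78 + $211.82 = $399.60
Taxable wages = $3190.13 − $399.60 = $2790.53
Municipal income tax: $2790.53 × 0.005 = $13.95
State withholding: $2790.53 × 0.0378 = $105.48
Federal withholding: $2790.53 × 0.1761 = $491.41
State unemployment insurance (employee share): $3190.13 × 0.0013 = $4.15
Employee stock purchase plan: $3190.13 × 0.039 = $124.42
Total deductions = $187.78 + $211.82 + $13.95 + $105.48 + $491.41 + $4.15 + $124.42 = $1139.01
Net pay = $3190.13 − $1139.01 = $2051.12

$2051.12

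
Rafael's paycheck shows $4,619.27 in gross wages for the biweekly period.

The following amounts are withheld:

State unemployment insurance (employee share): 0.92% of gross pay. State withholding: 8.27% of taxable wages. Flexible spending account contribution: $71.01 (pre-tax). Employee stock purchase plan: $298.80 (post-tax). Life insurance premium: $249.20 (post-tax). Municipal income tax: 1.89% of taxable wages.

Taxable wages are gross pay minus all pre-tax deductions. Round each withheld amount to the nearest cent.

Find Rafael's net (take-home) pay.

$3,495.66

Flexible spending account contribution: $71.01
Taxable wages = $4,619.27 − $71.01 = $4,548.26
Municipal income tax: $4,548.26 × 0.0189 = $85.96
State withholding: $4,548.26 × 0.0827 = $376.14
State unemployment insurance (employee share): $4,619.27 × 0.0092 = $42.50
Life insurance premium: $249.20
Employee stock purchase plan: $298.80
Total deductions = $71.01 + $85.96 + $376.14 + $42.50 + $249.20 + $298.80 = $1,123.61
Net pay = $4,619.27 − $1,123.61 = $3,495.66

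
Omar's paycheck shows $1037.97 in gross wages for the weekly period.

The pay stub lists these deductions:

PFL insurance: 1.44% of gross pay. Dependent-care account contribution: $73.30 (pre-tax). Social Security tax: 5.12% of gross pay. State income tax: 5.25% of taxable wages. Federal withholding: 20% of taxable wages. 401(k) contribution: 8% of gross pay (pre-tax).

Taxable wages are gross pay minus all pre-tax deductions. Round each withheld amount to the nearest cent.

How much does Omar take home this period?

$590.92

401(k) contribution: $1037.97 × 0.08 = $83.04
Dependent-care account contribution: $73.30
Pre-tax total = $83.04 + $73.30 = $156.34
Taxable wages = $1037.97 − $156.34 = $881.63
State income tax: $881.63 × 0.0525 = $46.29
Federal withholding: $881.63 × 0.2 = $176.33
PFL insurance: $1037.97 × 0.0144 = $14.95
Social Security tax: $1037.97 × 0.0512 = $53.14
Total deductions = $83.04 + $73.30 + $46.29 + $176.33 + $14.95 + $53.14 = $447.05
Net pay = $1037.97 − $447.05 = $590.92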